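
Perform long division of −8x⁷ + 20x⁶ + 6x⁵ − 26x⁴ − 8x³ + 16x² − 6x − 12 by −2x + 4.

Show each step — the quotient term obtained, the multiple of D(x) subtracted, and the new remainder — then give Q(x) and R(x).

Step 1: lead(−8x⁷ + 20x⁶ + 6x⁵ − 26x⁴ − 8x³ + 16x² − 6x − 12) ÷ lead(D) = −8x⁷ ÷ −2x = 4x⁶. Subtract (4x⁶)·D = −8x⁷ + 16x⁶. Remainder: 4x⁶ + 6x⁵ − 26x⁴ − 8x³ + 16x² − 6x − 12.
Step 2: lead(4x⁶ + 6x⁵ − 26x⁴ − 8x³ + 16x² − 6x − 12) ÷ lead(D) = 4x⁶ ÷ −2x = −2x⁵. Subtract (−2x⁵)·D = 4x⁶ − 8x⁵. Remainder: 14x⁵ − 26x⁴ − 8x³ + 16x² − 6x − 12.
Step 3: lead(14x⁵ − 26x⁴ − 8x³ + 16x² − 6x − 12) ÷ lead(D) = 14x⁵ ÷ −2x = −7x⁴. Subtract (−7x⁴)·D = 14x⁵ − 28x⁴. Remainder: 2x⁴ − 8x³ + 16x² − 6x − 12.
Step 4: lead(2x⁴ − 8x³ + 16x² − 6x − 12) ÷ lead(D) = 2x⁴ ÷ −2x = −x³. Subtract (−x³)·D = 2x⁴ − 4x³. Remainder: −4x³ + 16x² − 6x − 12.
Step 5: lead(−4x³ + 16x² − 6x − 12) ÷ lead(D) = −4x³ ÷ −2x = 2x². Subtract (2x²)·D = −4x³ + 8x². Remainder: 8x² − 6x − 12.
Step 6: lead(8x² − 6x − 12) ÷ lead(D) = 8x² ÷ −2x = −4x. Subtract (−4x)·D = 8x² − 16x. Remainder: 10x − 12.
Step 7: lead(10x − 12) ÷ lead(D) = 10x ÷ −2x = −5. Subtract (−5)·D = 10x − 20. Remainder: 8.

Q(x) = 4x⁶ − 2x⁵ − 7x⁴ − x³ + 2x² − 4x − 5; R(x) = 8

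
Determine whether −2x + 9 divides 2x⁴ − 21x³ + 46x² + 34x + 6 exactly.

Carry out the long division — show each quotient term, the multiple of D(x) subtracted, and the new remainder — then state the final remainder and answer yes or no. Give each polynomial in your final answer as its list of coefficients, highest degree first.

Step 1: lead(2x⁴ − 21x³ + 46x² + 34x + 6) ÷ lead(D) = 2x⁴ ÷ −2x = −x³. Subtract (−x³)·D = 2x⁴ − 9x³. Remainder: −12x³ + 46x² + 34x + 6.
Step 2: lead(−12x³ + 46x² + 34x + 6) ÷ lead(D) = −12x³ ÷ −2x = 6x². Subtract (6x²)·D = −12x³ + 54x². Remainder: −8x² + 34x + 6.
Step 3: lead(−8x² + 34x + 6) ÷ lead(D) = −8x² ÷ −2x = 4x. Subtract (4x)·D = −8x² + 36x. Remainder: −2x + 6.
Step 4: lead(−2x + 6) ÷ lead(D) = −2x ÷ −2x = 1. Subtract (1)·D = −2x + 9. Remainder: −3.

R = [-3], so D(x) is not a factor of P(x). no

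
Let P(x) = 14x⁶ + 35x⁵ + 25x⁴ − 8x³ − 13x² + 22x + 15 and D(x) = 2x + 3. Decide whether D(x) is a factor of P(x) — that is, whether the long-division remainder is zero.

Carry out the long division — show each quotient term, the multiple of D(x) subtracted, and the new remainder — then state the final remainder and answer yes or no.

R(x) = 0, so D(x) is a factor of P(x). yes

Step 1: lead(14x⁶ + 35x⁵ + 25x⁴ − 8x³ − 13x² + 22x + 15) ÷ lead(D) = 14x⁶ ÷ 2x = 7x⁵. Subtract (7x⁵)·D = 14x⁶ + 21x⁵. Remainder: 14x⁵ + 25x⁴ − 8x³ − 13x² + 22x + 15.
Step 2: lead(14x⁵ + 25x⁴ − 8x³ − 13x² + 22x + 15) ÷ lead(D) = 14x⁵ ÷ 2x = 7x⁴. Subtract (7x⁴)·D = 14x⁵ + 21x⁴. Remainder: 4x⁴ − 8x³ − 13x² + 22x + 15.
Step 3: lead(4x⁴ − 8x³ − 13x² + 22x + 15) ÷ lead(D) = 4x⁴ ÷ 2x = 2x³. Subtract (2x³)·D = 4x⁴ + 6x³. Remainder: −14x³ − 13x² + 22x + 15.
Step 4: lead(−14x³ − 13x² + 22x + 15) ÷ lead(D) = −14x³ ÷ 2x = −7x². Subtract (−7x²)·D = −14x³ − 21x². Remainder: 8x² + 22x + 15.
Step 5: lead(8x² + 22x + 15) ÷ lead(D) = 8x² ÷ 2x = 4x. Subtract (4x)·D = 8x² + 12x. Remainder: 10x + 15.
Step 6: lead(10x + 15) ÷ lead(D) = 10x ÷ 2x = 5. Subtract (5)·D = 10x + 15. Remainder: 0.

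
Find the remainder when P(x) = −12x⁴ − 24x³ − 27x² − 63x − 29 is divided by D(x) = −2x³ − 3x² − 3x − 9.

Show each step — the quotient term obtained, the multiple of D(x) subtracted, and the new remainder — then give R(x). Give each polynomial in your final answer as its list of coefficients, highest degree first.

R = [-2]

Step 1: lead(−12x⁴ − 24x³ − 27x² − 63x − 29) ÷ lead(D) = −12x⁴ ÷ −2x³ = 6x. Subtract (6x)·D = −12x⁴ − 18x³ − 18x² − 54x. Remainder: −6x³ − 9x² − 9x − 29.
Step 2: lead(−6x³ − 9x² − 9x − 29) ÷ lead(D) = −6x³ ÷ −2x³ = 3. Subtract (3)·D = −6x³ − 9x² − 9x − 27. Remainder: −2.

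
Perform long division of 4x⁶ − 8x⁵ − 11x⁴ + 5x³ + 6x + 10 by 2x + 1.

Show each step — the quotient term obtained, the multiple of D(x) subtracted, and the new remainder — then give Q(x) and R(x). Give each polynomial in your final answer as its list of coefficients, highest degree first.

Q = [2, -5, -3, 4, -2, 4]; R = [6]

Step 1: lead(4x⁶ − 8x⁵ − 11x⁴ + 5x³ + 6x + 10) ÷ lead(D) = 4x⁶ ÷ 2x = 2x⁵. Subtract (2x⁵)·D = 4x⁶ + 2x⁵. Remainder: −10x⁵ − 11x⁴ + 5x³ + 6x + 10.
Step 2: lead(−10x⁵ − 11x⁴ + 5x³ + 6x + 10) ÷ lead(D) = −10x⁵ ÷ 2x = −5x⁴. Subtract (−5x⁴)·D = −10x⁵ − 5x⁴. Remainder: −6x⁴ + 5x³ + 6x + 10.
Step 3: lead(−6x⁴ + 5x³ + 6x + 10) ÷ lead(D) = −6x⁴ ÷ 2x = −3x³. Subtract (−3x³)·D = −6x⁴ − 3x³. Remainder: 8x³ + 6x + 10.
Step 4: lead(8x³ + 6x + 10) ÷ lead(D) = 8x³ ÷ 2x = 4x². Subtract (4x²)·D = 8x³ + 4x². Remainder: −4x² + 6x + 10.
Step 5: lead(−4x² + 6x + 10) ÷ lead(D) = −4x² ÷ 2x = −2x. Subtract (−2x)·D = −4x² − 2x. Remainder: 8x + 10.
Step 6: lead(8x + 10) ÷ lead(D) = 8x ÷ 2x = 4. Subtract (4)·D = 8x + 4. Remainder: 6.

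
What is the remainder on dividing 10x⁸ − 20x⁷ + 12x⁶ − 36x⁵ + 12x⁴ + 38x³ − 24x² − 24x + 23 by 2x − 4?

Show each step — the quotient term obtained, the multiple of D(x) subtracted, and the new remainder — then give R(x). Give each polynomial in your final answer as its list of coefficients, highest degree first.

R = [-9]

Step 1: lead(10x⁸ − 20x⁷ + 12x⁶ − 36x⁵ + 12x⁴ + 38x³ − 24x² − 24x + 23) ÷ lead(D) = 10x⁸ ÷ 2x = 5x⁷. Subtract (5x⁷)·D = 10x⁸ − 20x⁷. Remainder: 12x⁶ − 36x⁵ + 12x⁴ + 38x³ − 24x² − 24x + 23.
Step 2: lead(12x⁶ − 36x⁵ + 12x⁴ + 38x³ − 24x² − 24x + 23) ÷ lead(D) = 12x⁶ ÷ 2x = 6x⁵. Subtract (6x⁵)·D = 12x⁶ − 24x⁵. Remainder: −12x⁵ + 12x⁴ + 38x³ − 24x² − 24x + 23.
Step 3: lead(−12x⁵ + 12x⁴ + 38x³ − 24x² − 24x + 23) ÷ lead(D) = −12x⁵ ÷ 2x = −6x⁴. Subtract (−6x⁴)·D = −12x⁵ + 24x⁴. Remainder: −12x⁴ + 38x³ − 24x² − 24x + 23.
Step 4: lead(−12x⁴ + 38x³ − 24x² − 24x + 23) ÷ lead(D) = −12x⁴ ÷ 2x = −6x³. Subtract (−6x³)·D = −12x⁴ + 24x³. Remainder: 14x³ − 24x² − 24x + 23.
Step 5: lead(14x³ − 24x² − 24x + 23) ÷ lead(D) = 14x³ ÷ 2x = 7x². Subtract (7x²)·D = 14x³ − 28x². Remainder: 4x² − 24x + 23.
Step 6: lead(4x² − 24x + 23) ÷ lead(D) = 4x² ÷ 2x = 2x. Subtract (2x)·D = 4x² − 8x. Remainder: −16x + 23.
Step 7: lead(−16x + 23) ÷ lead(D) = −16x ÷ 2x = −8. Subtract (−8)·D = −16x + 32. Remainder: −9.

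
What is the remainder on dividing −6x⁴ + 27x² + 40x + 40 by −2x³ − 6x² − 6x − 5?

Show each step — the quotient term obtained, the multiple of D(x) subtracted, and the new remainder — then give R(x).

Step 1: lead(−6x⁴ + 27x² + 40x + 40) ÷ lead(D) = −6x⁴ ÷ −2x³ = 3x. Subtract (3x)·D = −6x⁴ − 18x³ − 18x² − 15x. Remainder: 18x³ + 45x² + 55x + 40.
Step 2: lead(18x³ + 45x² + 55x + 40) ÷ lead(D) = 18x³ ÷ −2x³ = −9. Subtract (−9)·D = 18x³ + 54x² + 54x + 45. Remainder: −9x² + x − 5.

R(x) = −9x² + x − 5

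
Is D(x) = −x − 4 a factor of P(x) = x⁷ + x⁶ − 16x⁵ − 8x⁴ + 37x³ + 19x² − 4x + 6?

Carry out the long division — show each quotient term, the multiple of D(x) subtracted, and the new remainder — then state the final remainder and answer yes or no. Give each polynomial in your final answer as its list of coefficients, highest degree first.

Step 1: lead(x⁷ + x⁶ − 16x⁵ − 8x⁴ + 37x³ + 19x² − 4x + 6) ÷ lead(D) = x⁷ ÷ −x = −x⁶. Subtract (−x⁶)·D = x⁷ + 4x⁶. Remainder: −3x⁶ − 16x⁵ − 8x⁴ + 37x³ + 19x² − 4x + 6.
Step 2: lead(−3x⁶ − 16x⁵ − 8x⁴ + 37x³ + 19x² − 4x + 6) ÷ lead(D) = −3x⁶ ÷ −x = 3x⁵. Subtract (3x⁵)·D = −3x⁶ − 12x⁵. Remainder: −4x⁵ − 8x⁴ + 37x³ + 19x² − 4x + 6.
Step 3: lead(−4x⁵ − 8x⁴ + 37x³ + 19x² − 4x + 6) ÷ lead(D) = −4x⁵ ÷ −x = 4x⁴. Subtract (4x⁴)·D = −4x⁵ − 16x⁴. Remainder: 8x⁴ + 37x³ + 19x² − 4x + 6.
Step 4: lead(8x⁴ + 37x³ + 19x² − 4x + 6) ÷ lead(D) = 8x⁴ ÷ −x = −8x³. Subtract (−8x³)·D = 8x⁴ + 32x³. Remainder: 5x³ + 19x² − 4x + 6.
Step 5: lead(5x³ + 19x² − 4x + 6) ÷ lead(D) = 5x³ ÷ −x = −5x². Subtract (−5x²)·D = 5x³ + 20x². Remainder: −x² − 4x + 6.
Step 6: lead(−x² − 4x + 6) ÷ lead(D) = −x² ÷ −x = x. Subtract (x)·D = −x² − 4x. Remainder: 6.

R = [6], so D(x) is not a factor of P(x). no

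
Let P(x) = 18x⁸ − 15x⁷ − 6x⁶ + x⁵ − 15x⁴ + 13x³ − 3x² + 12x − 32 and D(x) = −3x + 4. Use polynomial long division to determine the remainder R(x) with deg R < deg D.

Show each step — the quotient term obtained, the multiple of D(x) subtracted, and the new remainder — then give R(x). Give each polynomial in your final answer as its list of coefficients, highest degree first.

R = [0]

Step 1: lead(18x⁸ − 15x⁷ − 6x⁶ + x⁵ − 15x⁴ + 13x³ − 3x² + 12x − 32) ÷ lead(D) = 18x⁸ ÷ −3x = −6x⁷. Subtract (−6x⁷)·D = 18x⁸ − 24x⁷. Remainder: 9x⁷ − 6x⁶ + x⁵ − 15x⁴ + 13x³ − 3x² + 12x − 32.
Step 2: lead(9x⁷ − 6x⁶ + x⁵ − 15x⁴ + 13x³ − 3x² + 12x − 32) ÷ lead(D) = 9x⁷ ÷ −3x = −3x⁶. Subtract (−3x⁶)·D = 9x⁷ − 12x⁶. Remainder: 6x⁶ + x⁵ − 15x⁴ + 13x³ − 3x² + 12x − 32.
Step 3: lead(6x⁶ + x⁵ − 15x⁴ + 13x³ − 3x² + 12x − 32) ÷ lead(D) = 6x⁶ ÷ −3x = −2x⁵. Subtract (−2x⁵)·D = 6x⁶ − 8x⁵. Remainder: 9x⁵ − 15x⁴ + 13x³ − 3x² + 12x − 32.
Step 4: lead(9x⁵ − 15x⁴ + 13x³ − 3x² + 12x − 32) ÷ lead(D) = 9x⁵ ÷ −3x = −3x⁴. Subtract (−3x⁴)·D = 9x⁵ − 12x⁴. Remainder: −3x⁴ + 13x³ − 3x² + 12x − 32.
Step 5: lead(−3x⁴ + 13x³ − 3x² + 12x − 32) ÷ lead(D) = −3x⁴ ÷ −3x = x³. Subtract (x³)·D = −3x⁴ + 4x³. Remainder: 9x³ − 3x² + 12x − 32.
Step 6: lead(9x³ − 3x² + 12x − 32) ÷ lead(D) = 9x³ ÷ −3x = −3x². Subtract (−3x²)·D = 9x³ − 12x². Remainder: 9x² + 12x − 32.
Step 7: lead(9x² + 12x − 32) ÷ lead(D) = 9x² ÷ −3x = −3x. Subtract (−3x)·D = 9x² − 12x. Remainder: 24x − 32.
Step 8: lead(24x − 32) ÷ lead(D) = 24x ÷ −3x = −8. Subtract (−8)·D = 24x − 32. Remainder: 0.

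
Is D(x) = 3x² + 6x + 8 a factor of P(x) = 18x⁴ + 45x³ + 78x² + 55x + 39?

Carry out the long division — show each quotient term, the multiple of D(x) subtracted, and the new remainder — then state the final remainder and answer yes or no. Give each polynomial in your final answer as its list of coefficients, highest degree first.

R = [7, 7], so D(x) is not a factor of P(x). no

Step 1: lead(18x⁴ + 45x³ + 78x² + 55x + 39) ÷ lead(D) = 18x⁴ ÷ 3x² = 6x². Subtract (6x²)·D = 18x⁴ + 36x³ + 48x². Remainder: 9x³ + 30x² + 55x + 39.
Step 2: lead(9x³ + 30x² + 55x + 39) ÷ lead(D) = 9x³ ÷ 3x² = 3x. Subtract (3x)·D = 9x³ + 18x² + 24x. Remainder: 12x² + 31x + 39.
Step 3: lead(12x² + 31x + 39) ÷ lead(D) = 12x² ÷ 3x² = 4. Subtract (4)·D = 12x² + 24x + 32. Remainder: 7x + 7.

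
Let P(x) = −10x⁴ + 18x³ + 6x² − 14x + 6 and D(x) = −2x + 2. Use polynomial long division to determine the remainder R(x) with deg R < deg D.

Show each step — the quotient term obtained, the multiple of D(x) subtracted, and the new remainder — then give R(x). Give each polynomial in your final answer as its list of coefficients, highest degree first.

R = [6]

Step 1: lead(−10x⁴ + 18x³ + 6x² − 14x + 6) ÷ lead(D) = −10x⁴ ÷ −2x = 5x³. Subtract (5x³)·D = −10x⁴ + 10x³. Remainder: 8x³ + 6x² − 14x + 6.
Step 2: lead(8x³ + 6x² − 14x + 6) ÷ lead(D) = 8x³ ÷ −2x = −4x². Subtract (−4x²)·D = 8x³ − 8x². Remainder: 14x² − 14x + 6.
Step 3: lead(14x² − 14x + 6) ÷ lead(D) = 14x² ÷ −2x = −7x. Subtract (−7x)·D = 14x² − 14x. Remainder: 6.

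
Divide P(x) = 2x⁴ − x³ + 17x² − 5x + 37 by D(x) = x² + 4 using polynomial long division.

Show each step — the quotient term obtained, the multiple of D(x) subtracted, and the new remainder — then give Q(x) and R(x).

Step 1: lead(2x⁴ − x³ + 17x² − 5x + 37) ÷ lead(D) = 2x⁴ ÷ x² = 2x². Subtract (2x²)·D = 2x⁴ + 8x². Remainder: −x³ + 9x² − 5x + 37.
Step 2: lead(−x³ + 9x² − 5x + 37) ÷ lead(D) = −x³ ÷ x² = −x. Subtract (−x)·D = −x³ − 4x. Remainder: 9x² − x + 37.
Step 3: lead(9x² − x + 37) ÷ lead(D) = 9x² ÷ x² = 9. Subtract (9)·D = 9x² + 36. Remainder: −x + 1.

Q(x) = 2x² − x + 9; R(x) = −x + 1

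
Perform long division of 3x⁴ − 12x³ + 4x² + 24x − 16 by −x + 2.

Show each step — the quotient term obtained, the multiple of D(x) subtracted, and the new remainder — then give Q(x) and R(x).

Step 1: lead(3x⁴ − 12x³ + 4x² + 24x − 16) ÷ lead(D) = 3x⁴ ÷ −x = −3x³. Subtract (−3x³)·D = 3x⁴ − 6x³. Remainder: −6x³ + 4x² + 24x − 16.
Step 2: lead(−6x³ + 4x² + 24x − 16) ÷ lead(D) = −6x³ ÷ −x = 6x². Subtract (6x²)·D = −6x³ + 12x². Remainder: −8x² + 24x − 16.
Step 3: lead(−8x² + 24x − 16) ÷ lead(D) = −8x² ÷ −x = 8x. Subtract (8x)·D = −8x² + 16x. Remainder: 8x − 16.
Step 4: lead(8x − 16) ÷ lead(D) = 8x ÷ −x = −8. Subtract (−8)·D = 8x − 16. Remainder: 0.

Q(x) = −3x³ + 6x² + 8x − 8; R(x) = 0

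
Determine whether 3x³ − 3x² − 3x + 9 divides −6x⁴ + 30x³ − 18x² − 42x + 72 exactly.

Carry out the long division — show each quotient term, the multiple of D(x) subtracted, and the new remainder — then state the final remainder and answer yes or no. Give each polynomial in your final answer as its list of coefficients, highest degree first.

R = [0], so D(x) is a factor of P(x). yes

Step 1: lead(−6x⁴ + 30x³ − 18x² − 42x + 72) ÷ lead(D) = −6x⁴ ÷ 3x³ = −2x. Subtract (−2x)·D = −6x⁴ + 6x³ + 6x² − 18x. Remainder: 24x³ − 24x² − 24x + 72.
Step 2: lead(24x³ − 24x² − 24x + 72) ÷ lead(D) = 24x³ ÷ 3x³ = 8. Subtract (8)·D = 24x³ − 24x² − 24x + 72. Remainder: 0.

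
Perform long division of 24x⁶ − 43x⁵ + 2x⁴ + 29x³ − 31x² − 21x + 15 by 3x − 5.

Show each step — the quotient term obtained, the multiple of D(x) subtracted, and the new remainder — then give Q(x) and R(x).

Q(x) = 8x⁵ − x⁴ − x³ + 8x² + 3x − 2; R(x) = 5

Step 1: lead(24x⁶ − 43x⁵ + 2x⁴ + 29x³ − 31x² − 21x + 15) ÷ lead(D) = 24x⁶ ÷ 3x = 8x⁵. Subtract (8x⁵)·D = 24x⁶ − 40x⁵. Remainder: −3x⁵ + 2x⁴ + 29x³ − 31x² − 21x + 15.
Step 2: lead(−3x⁵ + 2x⁴ + 29x³ − 31x² − 21x + 15) ÷ lead(D) = −3x⁵ ÷ 3x = −x⁴. Subtract (−x⁴)·D = −3x⁵ + 5x⁴. Remainder: −3x⁴ + 29x³ − 31x² − 21x + 15.
Step 3: lead(−3x⁴ + 29x³ − 31x² − 21x + 15) ÷ lead(D) = −3x⁴ ÷ 3x = −x³. Subtract (−x³)·D = −3x⁴ + 5x³. Remainder: 24x³ − 31x² − 21x + 15.
Step 4: lead(24x³ − 31x² − 21x + 15) ÷ lead(D) = 24x³ ÷ 3x = 8x². Subtract (8x²)·D = 24x³ − 40x². Remainder: 9x² − 21x + 15.
Step 5: lead(9x² − 21x + 15) ÷ lead(D) = 9x² ÷ 3x = 3x. Subtract (3x)·D = 9x² − 15x. Remainder: −6x + 15.
Step 6: lead(−6x + 15) ÷ lead(D) = −6x ÷ 3x = −2. Subtract (−2)·D = −6x + 10. Remainder: 5.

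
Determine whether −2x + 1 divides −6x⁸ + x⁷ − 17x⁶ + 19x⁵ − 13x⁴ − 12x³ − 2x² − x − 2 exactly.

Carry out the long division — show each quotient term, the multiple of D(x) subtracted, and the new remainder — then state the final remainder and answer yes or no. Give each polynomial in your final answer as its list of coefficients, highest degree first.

R = [-5], so D(x) is not a factor of P(x). no

Step 1: lead(−6x⁸ + x⁷ − 17x⁶ + 19x⁵ − 13x⁴ − 12x³ − 2x² − x − 2) ÷ lead(D) = −6x⁸ ÷ −2x = 3x⁷. Subtract (3x⁷)·D = −6x⁸ + 3x⁷. Remainder: −2x⁷ − 17x⁶ + 19x⁵ − 13x⁴ − 12x³ − 2x² − x − 2.
Step 2: lead(−2x⁷ − 17x⁶ + 19x⁵ − 13x⁴ − 12x³ − 2x² − x − 2) ÷ lead(D) = −2x⁷ ÷ −2x = x⁶. Subtract (x⁶)·D = −2x⁷ + x⁶. Remainder: −18x⁶ + 19x⁵ − 13x⁴ − 12x³ − 2x² − x − 2.
Step 3: lead(−18x⁶ + 19x⁵ − 13x⁴ − 12x³ − 2x² − x − 2) ÷ lead(D) = −18x⁶ ÷ −2x = 9x⁵. Subtract (9x⁵)·D = −18x⁶ + 9x⁵. Remainder: 10x⁵ − 13x⁴ − 12x³ − 2x² − x − 2.
Step 4: lead(10x⁵ − 13x⁴ − 12x³ − 2x² − x − 2) ÷ lead(D) = 10x⁵ ÷ −2x = −5x⁴. Subtract (−5x⁴)·D = 10x⁵ − 5x⁴. Remainder: −8x⁴ − 12x³ − 2x² − x − 2.
Step 5: lead(−8x⁴ − 12x³ − 2x² − x − 2) ÷ lead(D) = −8x⁴ ÷ −2x = 4x³. Subtract (4x³)·D = −8x⁴ + 4x³. Remainder: −16x³ − 2x² − x − 2.
Step 6: lead(−16x³ − 2x² − x − 2) ÷ lead(D) = −16x³ ÷ −2x = 8x². Subtract (8x²)·D = −16x³ + 8x². Remainder: −10x² − x − 2.
Step 7: lead(−10x² − x − 2) ÷ lead(D) = −10x² ÷ −2x = 5x. Subtract (5x)·D = −10x² + 5x. Remainder: −6x − 2.
Step 8: lead(−6x − 2) ÷ lead(D) = −6x ÷ −2x = 3. Subtract (3)·D = −6x + 3. Remainder: −5.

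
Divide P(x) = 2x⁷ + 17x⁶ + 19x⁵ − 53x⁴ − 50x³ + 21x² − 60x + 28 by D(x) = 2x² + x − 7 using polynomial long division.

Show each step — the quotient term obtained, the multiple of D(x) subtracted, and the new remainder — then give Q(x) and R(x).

Q(x) = x⁵ + 8x⁴ + 9x³ − 3x² + 8x − 4; R(x) = 0

Step 1: lead(2x⁷ + 17x⁶ + 19x⁵ − 53x⁴ − 50x³ + 21x² − 60x + 28) ÷ lead(D) = 2x⁷ ÷ 2x² = x⁵. Subtract (x⁵)·D = 2x⁷ + x⁶ − 7x⁵. Remainder: 16x⁶ + 26x⁵ − 53x⁴ − 50x³ + 21x² − 60x + 28.
Step 2: lead(16x⁶ + 26x⁵ − 53x⁴ − 50x³ + 21x² − 60x + 28) ÷ lead(D) = 16x⁶ ÷ 2x² = 8x⁴. Subtract (8x⁴)·D = 16x⁶ + 8x⁵ − 56x⁴. Remainder: 18x⁵ + 3x⁴ − 50x³ + 21x² − 60x + 28.
Step 3: lead(18x⁵ + 3x⁴ − 50x³ + 21x² − 60x + 28) ÷ lead(D) = 18x⁵ ÷ 2x² = 9x³. Subtract (9x³)·D = 18x⁵ + 9x⁴ − 63x³. Remainder: −6x⁴ + 13x³ + 21x² − 60x + 28.
Step 4: lead(−6x⁴ + 13x³ + 21x² − 60x + 28) ÷ lead(D) = −6x⁴ ÷ 2x² = −3x². Subtract (−3x²)·D = −6x⁴ − 3x³ + 21x². Remainder: 16x³ − 60x + 28.
Step 5: lead(16x³ − 60x + 28) ÷ lead(D) = 16x³ ÷ 2x² = 8x. Subtract (8x)·D = 16x³ + 8x² − 56x. Remainder: −8x² − 4x + 28.
Step 6: lead(−8x² − 4x + 28) ÷ lead(D) = −8x² ÷ 2x² = −4. Subtract (−4)·D = −8x² − 4x + 28. Remainder: 0.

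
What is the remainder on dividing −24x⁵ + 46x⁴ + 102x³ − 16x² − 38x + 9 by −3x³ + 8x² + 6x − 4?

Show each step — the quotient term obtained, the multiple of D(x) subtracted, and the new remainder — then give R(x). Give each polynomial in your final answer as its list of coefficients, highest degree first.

R = [-4, -2, 1]

Step 1: lead(−24x⁵ + 46x⁴ + 102x³ − 16x² − 38x + 9) ÷ lead(D) = −24x⁵ ÷ −3x³ = 8x². Subtract (8x²)·D = −24x⁵ + 64x⁴ + 48x³ − 32x². Remainder: −18x⁴ + 54x³ + 16x² − 38x + 9.
Step 2: lead(−18x⁴ + 54x³ + 16x² − 38x + 9) ÷ lead(D) = −18x⁴ ÷ −3x³ = 6x. Subtract (6x)·D = −18x⁴ + 48x³ + 36x² − 24x. Remainder: 6x³ − 20x² − 14x + 9.
Step 3: lead(6x³ − 20x² − 14x + 9) ÷ lead(D) = 6x³ ÷ −3x³ = −2. Subtract (−2)·D = 6x³ − 16x² − 12x + 8. Remainder: −4x² − 2x + 1.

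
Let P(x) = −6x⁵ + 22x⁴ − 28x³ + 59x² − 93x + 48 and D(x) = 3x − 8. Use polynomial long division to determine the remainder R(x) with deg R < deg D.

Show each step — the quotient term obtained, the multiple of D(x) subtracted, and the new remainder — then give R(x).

Step 1: lead(−6x⁵ + 22x⁴ − 28x³ + 59x² − 93x + 48) ÷ lead(D) = −6x⁵ ÷ 3x = −2x⁴. Subtract (−2x⁴)·D = −6x⁵ + 16x⁴. Remainder: 6x⁴ − 28x³ + 59x² − 93x + 48.
Step 2: lead(6x⁴ − 28x³ + 59x² − 93x + 48) ÷ lead(D) = 6x⁴ ÷ 3x = 2x³. Subtract (2x³)·D = 6x⁴ − 16x³. Remainder: −12x³ + 59x² − 93x + 48.
Step 3: lead(−12x³ + 59x² − 93x + 48) ÷ lead(D) = −12x³ ÷ 3x = −4x². Subtract (−4x²)·D = −12x³ + 32x². Remainder: 27x² − 93x + 48.
Step 4: lead(27x² − 93x + 48) ÷ lead(D) = 27x² ÷ 3x = 9x. Subtract (9x)·D = 27x² − 72x. Remainder: −21x + 48.
Step 5: lead(−21x + 48) ÷ lead(D) = −21x ÷ 3x = −7. Subtract (−7)·D = −21x + 56. Remainder: −8.

R(x) = −8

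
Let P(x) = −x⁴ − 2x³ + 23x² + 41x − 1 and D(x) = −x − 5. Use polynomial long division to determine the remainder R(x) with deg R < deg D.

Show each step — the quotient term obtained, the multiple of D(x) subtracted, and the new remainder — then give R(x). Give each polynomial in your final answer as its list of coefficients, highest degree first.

Step 1: lead(−x⁴ − 2x³ + 23x² + 41x − 1) ÷ lead(D) = −x⁴ ÷ −x = x³. Subtract (x³)·D = −x⁴ − 5x³. Remainder: 3x³ + 23x² + 41x − 1.
Step 2: lead(3x³ + 23x² + 41x − 1) ÷ lead(D) = 3x³ ÷ −x = −3x². Subtract (−3x²)·D = 3x³ + 15x². Remainder: 8x² + 41x − 1.
Step 3: lead(8x² + 41x − 1) ÷ lead(D) = 8x² ÷ −x = −8x. Subtract (−8x)·D = 8x² + 40x. Remainder: x − 1.
Step 4: lead(x − 1) ÷ lead(D) = x ÷ −x = −1. Subtract (−1)·D = x + 5. Remainder: −6.

R = [-6]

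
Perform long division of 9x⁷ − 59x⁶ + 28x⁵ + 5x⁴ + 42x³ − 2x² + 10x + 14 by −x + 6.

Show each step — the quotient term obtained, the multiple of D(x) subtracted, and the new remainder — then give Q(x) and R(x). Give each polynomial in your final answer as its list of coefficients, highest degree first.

Q = [-9, 5, 2, 7, 0, 2, 2]; R = [2]

Step 1: lead(9x⁷ − 59x⁶ + 28x⁵ + 5x⁴ + 42x³ − 2x² + 10x + 14) ÷ lead(D) = 9x⁷ ÷ −x = −9x⁶. Subtract (−9x⁶)·D = 9x⁷ − 54x⁶. Remainder: −5x⁶ + 28x⁵ + 5x⁴ + 42x³ − 2x² + 10x + 14.
Step 2: lead(−5x⁶ + 28x⁵ + 5x⁴ + 42x³ − 2x² + 10x + 14) ÷ lead(D) = −5x⁶ ÷ −x = 5x⁵. Subtract (5x⁵)·D = −5x⁶ + 30x⁵. Remainder: −2x⁵ + 5x⁴ + 42x³ − 2x² + 10x + 14.
Step 3: lead(−2x⁵ + 5x⁴ + 42x³ − 2x² + 10x + 14) ÷ lead(D) = −2x⁵ ÷ −x = 2x⁴. Subtract (2x⁴)·D = −2x⁵ + 12x⁴. Remainder: −7x⁴ + 42x³ − 2x² + 10x + 14.
Step 4: lead(−7x⁴ + 42x³ − 2x² + 10x + 14) ÷ lead(D) = −7x⁴ ÷ −x = 7x³. Subtract (7x³)·D = −7x⁴ + 42x³. Remainder: −2x² + 10x + 14.
Step 5: lead(−2x² + 10x + 14) ÷ lead(D) = −2x² ÷ −x = 2x. Subtract (2x)·D = −2x² + 12x. Remainder: −2x + 14.
Step 6: lead(−2x + 14) ÷ lead(D) = −2x ÷ −x = 2. Subtract (2)·D = −2x + 12. Remainder: 2.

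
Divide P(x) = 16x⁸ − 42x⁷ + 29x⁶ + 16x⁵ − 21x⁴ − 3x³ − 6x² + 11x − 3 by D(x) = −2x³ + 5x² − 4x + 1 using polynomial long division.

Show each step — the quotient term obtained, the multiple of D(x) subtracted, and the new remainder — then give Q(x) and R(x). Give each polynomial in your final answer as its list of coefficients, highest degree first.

Step 1: lead(16x⁸ − 42x⁷ + 29x⁶ + 16x⁵ − 21x⁴ − 3x³ − 6x² + 11x − 3) ÷ lead(D) = 16x⁸ ÷ −2x³ = −8x⁵. Subtract (−8x⁵)·D = 16x⁸ − 40x⁷ + 32x⁶ − 8x⁵. Remainder: −2x⁷ − 3x⁶ + 24x⁵ − 21x⁴ − 3x³ − 6x² + 11x − 3.
Step 2: lead(−2x⁷ − 3x⁶ + 24x⁵ − 21x⁴ − 3x³ − 6x² + 11x − 3) ÷ lead(D) = −2x⁷ ÷ −2x³ = x⁴. Subtract (x⁴)·D = −2x⁷ + 5x⁶ − 4x⁵ + x⁴. Remainder: −8x⁶ + 28x⁵ − 22x⁴ − 3x³ − 6x² + 11x − 3.
Step 3: lead(−8x⁶ + 28x⁵ − 22x⁴ − 3x³ − 6x² + 11x − 3) ÷ lead(D) = −8x⁶ ÷ −2x³ = 4x³. Subtract (4x³)·D = −8x⁶ + 20x⁵ − 16x⁴ + 4x³. Remainder: 8x⁵ − 6x⁴ − 7x³ − 6x² + 11x − 3.
Step 4: lead(8x⁵ − 6x⁴ − 7x³ − 6x² + 11x − 3) ÷ lead(D) = 8x⁵ ÷ −2x³ = −4x². Subtract (−4x²)·D = 8x⁵ − 20x⁴ + 16x³ − 4x². Remainder: 14x⁴ − 23x³ − 2x² + 11x − 3.
Step 5: lead(14x⁴ − 23x³ − 2x² + 11x − 3) ÷ lead(D) = 14x⁴ ÷ −2x³ = −7x. Subtract (−7x)·D = 14x⁴ − 35x³ + 28x² − 7x. Remainder: 12x³ − 30x² + 18x − 3.
Step 6: lead(12x³ − 30x² + 18x − 3) ÷ lead(D) = 12x³ ÷ −2x³ = −6. Subtract (−6)·D = 12x³ − 30x² + 24x − 6. Remainder: −6x + 3.

Q = [-8, 1, 4, -4, -7, -6]; R = [-6, 3]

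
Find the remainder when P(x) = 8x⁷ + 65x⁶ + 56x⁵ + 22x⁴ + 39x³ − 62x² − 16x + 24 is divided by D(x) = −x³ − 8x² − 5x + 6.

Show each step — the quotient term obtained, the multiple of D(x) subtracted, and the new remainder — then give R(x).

R(x) = 5x² + 5x + 6

Step 1: lead(8x⁷ + 65x⁶ + 56x⁵ + 22x⁴ + 39x³ − 62x² − 16x + 24) ÷ lead(D) = 8x⁷ ÷ −x³ = −8x⁴. Subtract (−8x⁴)·D = 8x⁷ + 64x⁶ + 40x⁵ − 48x⁴. Remainder: x⁶ + 16x⁵ + 70x⁴ + 39x³ − 62x² − 16x + 24.
Step 2: lead(x⁶ + 16x⁵ + 70x⁴ + 39x³ − 62x² − 16x + 24) ÷ lead(D) = x⁶ ÷ −x³ = −x³. Subtract (−x³)·D = x⁶ + 8x⁵ + 5x⁴ − 6x³. Remainder: 8x⁵ + 65x⁴ + 45x³ − 62x² − 16x + 24.
Step 3: lead(8x⁵ + 65x⁴ + 45x³ − 62x² − 16x + 24) ÷ lead(D) = 8x⁵ ÷ −x³ = −8x². Subtract (−8x²)·D = 8x⁵ + 64x⁴ + 40x³ − 48x². Remainder: x⁴ + 5x³ − 14x² − 16x + 24.
Step 4: lead(x⁴ + 5x³ − 14x² − 16x + 24) ÷ lead(D) = x⁴ ÷ −x³ = −x. Subtract (−x)·D = x⁴ + 8x³ + 5x² − 6x. Remainder: −3x³ − 19x² − 10x + 24.
Step 5: lead(−3x³ − 19x² − 10x + 24) ÷ lead(D) = −3x³ ÷ −x³ = 3. Subtract (3)·D = −3x³ − 24x² − 15x + 18. Remainder: 5x² + 5x + 6.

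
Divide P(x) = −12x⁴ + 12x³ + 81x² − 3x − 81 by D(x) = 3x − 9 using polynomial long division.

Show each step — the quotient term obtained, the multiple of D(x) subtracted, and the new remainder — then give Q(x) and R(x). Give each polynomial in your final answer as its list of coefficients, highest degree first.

Q = [-4, -8, 3, 8]; R = [-9]

Step 1: lead(−12x⁴ + 12x³ + 81x² − 3x − 81) ÷ lead(D) = −12x⁴ ÷ 3x = −4x³. Subtract (−4x³)·D = −12x⁴ + 36x³. Remainder: −24x³ + 81x² − 3x − 81.
Step 2: lead(−24x³ + 81x² − 3x − 81) ÷ lead(D) = −24x³ ÷ 3x = −8x². Subtract (−8x²)·D = −24x³ + 72x². Remainder: 9x² − 3x − 81.
Step 3: lead(9x² − 3x − 81) ÷ lead(D) = 9x² ÷ 3x = 3x. Subtract (3x)·D = 9x² − 27x. Remainder: 24x − 81.
Step 4: lead(24x − 81) ÷ lead(D) = 24x ÷ 3x = 8. Subtract (8)·D = 24x − 72. Remainder: −9.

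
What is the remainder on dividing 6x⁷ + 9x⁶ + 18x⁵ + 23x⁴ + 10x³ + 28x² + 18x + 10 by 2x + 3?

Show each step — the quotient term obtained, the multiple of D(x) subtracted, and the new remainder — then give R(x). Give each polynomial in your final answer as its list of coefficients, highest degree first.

Step 1: lead(6x⁷ + 9x⁶ + 18x⁵ + 23x⁴ + 10x³ + 28x² + 18x + 10) ÷ lead(D) = 6x⁷ ÷ 2x = 3x⁶. Subtract (3x⁶)·D = 6x⁷ + 9x⁶. Remainder: 18x⁵ + 23x⁴ + 10x³ + 28x² + 18x + 10.
Step 2: lead(18x⁵ + 23x⁴ + 10x³ + 28x² + 18x + 10) ÷ lead(D) = 18x⁵ ÷ 2x = 9x⁴. Subtract (9x⁴)·D = 18x⁵ + 27x⁴. Remainder: −4x⁴ + 10x³ + 28x² + 18x + 10.
Step 3: lead(−4x⁴ + 10x³ + 28x² + 18x + 10) ÷ lead(D) = −4x⁴ ÷ 2x = −2x³. Subtract (−2x³)·D = −4x⁴ − 6x³. Remainder: 16x³ + 28x² + 18x + 10.
Step 4: lead(16x³ + 28x² + 18x + 10) ÷ lead(D) = 16x³ ÷ 2x = 8x². Subtract (8x²)·D = 16x³ + 24x². Remainder: 4x² + 18x + 10.
Step 5: lead(4x² + 18x + 10) ÷ lead(D) = 4x² ÷ 2x = 2x. Subtract (2x)·D = 4x² + 6x. Remainder: 12x + 10.
Step 6: lead(12x + 10) ÷ lead(D) = 12x ÷ 2x = 6. Subtract (6)·D = 12x + 18. Remainder: −8.

R = [-8]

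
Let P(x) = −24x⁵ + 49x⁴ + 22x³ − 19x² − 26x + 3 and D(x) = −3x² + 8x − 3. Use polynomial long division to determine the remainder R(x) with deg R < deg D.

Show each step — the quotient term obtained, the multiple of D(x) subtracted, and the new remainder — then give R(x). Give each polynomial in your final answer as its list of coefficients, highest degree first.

R = [-9]

Step 1: lead(−24x⁵ + 49x⁴ + 22x³ − 19x² − 26x + 3) ÷ lead(D) = −24x⁵ ÷ −3x² = 8x³. Subtract (8x³)·D = −24x⁵ + 64x⁴ − 24x³. Remainder: −15x⁴ + 46x³ − 19x² − 26x + 3.
Step 2: lead(−15x⁴ + 46x³ − 19x² − 26x + 3) ÷ lead(D) = −15x⁴ ÷ −3x² = 5x². Subtract (5x²)·D = −15x⁴ + 40x³ − 15x². Remainder: 6x³ − 4x² − 26x + 3.
Step 3: lead(6x³ − 4x² − 26x + 3) ÷ lead(D) = 6x³ ÷ −3x² = −2x. Subtract (−2x)·D = 6x³ − 16x² + 6x. Remainder: 12x² − 32x + 3.
Step 4: lead(12x² − 32x + 3) ÷ lead(D) = 12x² ÷ −3x² = −4. Subtract (−4)·D = 12x² − 32x + 12. Remainder: −9.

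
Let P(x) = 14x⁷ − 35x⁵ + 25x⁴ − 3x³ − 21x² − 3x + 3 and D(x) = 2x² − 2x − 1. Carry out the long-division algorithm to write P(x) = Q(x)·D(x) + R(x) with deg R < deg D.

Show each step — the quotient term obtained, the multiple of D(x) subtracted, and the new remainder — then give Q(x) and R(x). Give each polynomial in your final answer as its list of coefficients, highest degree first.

Q = [7, 7, -7, 9, 4, -2]; R = [-3, 1]

Step 1: lead(14x⁷ − 35x⁵ + 25x⁴ − 3x³ − 21x² − 3x + 3) ÷ lead(D) = 14x⁷ ÷ 2x² = 7x⁵. Subtract (7x⁵)·D = 14x⁷ − 14x⁶ − 7x⁵. Remainder: 14x⁶ − 28x⁵ + 25x⁴ − 3x³ − 21x² − 3x + 3.
Step 2: lead(14x⁶ − 28x⁵ + 25x⁴ − 3x³ − 21x² − 3x + 3) ÷ lead(D) = 14x⁶ ÷ 2x² = 7x⁴. Subtract (7x⁴)·D = 14x⁶ − 14x⁵ − 7x⁴. Remainder: −14x⁵ + 32x⁴ − 3x³ − 21x² − 3x + 3.
Step 3: lead(−14x⁵ + 32x⁴ − 3x³ − 21x² − 3x + 3) ÷ lead(D) = −14x⁵ ÷ 2x² = −7x³. Subtract (−7x³)·D = −14x⁵ + 14x⁴ + 7x³. Remainder: 18x⁴ − 10x³ − 21x² − 3x + 3.
Step 4: lead(18x⁴ − 10x³ − 21x² − 3x + 3) ÷ lead(D) = 18x⁴ ÷ 2x² = 9x². Subtract (9x²)·D = 18x⁴ − 18x³ − 9x². Remainder: 8x³ − 12x² − 3x + 3.
Step 5: lead(8x³ − 12x² − 3x + 3) ÷ lead(D) = 8x³ ÷ 2x² = 4x. Subtract (4x)·D = 8x³ − 8x² − 4x. Remainder: −4x² + x + 3.
Step 6: lead(−4x² + x + 3) ÷ lead(D) = −4x² ÷ 2x² = −2. Subtract (−2)·D = −4x² + 4x + 2. Remainder: −3x + 1.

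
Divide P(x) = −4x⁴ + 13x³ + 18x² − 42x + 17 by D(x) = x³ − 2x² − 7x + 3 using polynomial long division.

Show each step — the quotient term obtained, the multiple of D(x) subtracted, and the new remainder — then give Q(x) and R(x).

Step 1: lead(−4x⁴ + 13x³ + 18x² − 42x + 17) ÷ lead(D) = −4x⁴ ÷ x³ = −4x. Subtract (−4x)·D = −4x⁴ + 8x³ + 28x² − 12x. Remainder: 5x³ − 10x² − 30x + 17.
Step 2: lead(5x³ − 10x² − 30x + 17) ÷ lead(D) = 5x³ ÷ x³ = 5. Subtract (5)·D = 5x³ − 10x² − 35x + 15. Remainder: 5x + 2.

Q(x) = −4x + 5; R(x) = 5x + 2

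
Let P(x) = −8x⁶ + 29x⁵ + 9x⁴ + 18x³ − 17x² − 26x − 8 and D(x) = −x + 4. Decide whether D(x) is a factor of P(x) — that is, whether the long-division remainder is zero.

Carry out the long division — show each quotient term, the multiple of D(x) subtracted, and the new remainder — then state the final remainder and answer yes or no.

R(x) = 0, so D(x) is a factor of P(x). yes

Step 1: lead(−8x⁶ + 29x⁵ + 9x⁴ + 18x³ − 17x² − 26x − 8) ÷ lead(D) = −8x⁶ ÷ −x = 8x⁵. Subtract (8x⁵)·D = −8x⁶ + 32x⁵. Remainder: −3x⁵ + 9x⁴ + 18x³ − 17x² − 26x − 8.
Step 2: lead(−3x⁵ + 9x⁴ + 18x³ − 17x² − 26x − 8) ÷ lead(D) = −3x⁵ ÷ −x = 3x⁴. Subtract (3x⁴)·D = −3x⁵ + 12x⁴. Remainder: −3x⁴ + 18x³ − 17x² − 26x − 8.
Step 3: lead(−3x⁴ + 18x³ − 17x² − 26x − 8) ÷ lead(D) = −3x⁴ ÷ −x = 3x³. Subtract (3x³)·D = −3x⁴ + 12x³. Remainder: 6x³ − 17x² − 26x − 8.
Step 4: lead(6x³ − 17x² − 26x − 8) ÷ lead(D) = 6x³ ÷ −x = −6x². Subtract (−6x²)·D = 6x³ − 24x². Remainder: 7x² − 26x − 8.
Step 5: lead(7x² − 26x − 8) ÷ lead(D) = 7x² ÷ −x = −7x. Subtract (−7x)·D = 7x² − 28x. Remainder: 2x − 8.
Step 6: lead(2x − 8) ÷ lead(D) = 2x ÷ −x = −2. Subtract (−2)·D = 2x − 8. Remainder: 0.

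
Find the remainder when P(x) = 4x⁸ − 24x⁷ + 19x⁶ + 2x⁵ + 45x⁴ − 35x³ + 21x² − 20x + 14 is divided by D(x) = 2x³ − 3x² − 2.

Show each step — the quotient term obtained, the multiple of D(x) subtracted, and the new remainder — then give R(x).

Step 1: lead(4x⁸ − 24x⁷ + 19x⁶ + 2x⁵ + 45x⁴ − 35x³ + 21x² − 20x + 14) ÷ lead(D) = 4x⁸ ÷ 2x³ = 2x⁵. Subtract (2x⁵)·D = 4x⁸ − 6x⁷ − 4x⁵. Remainder: −18x⁷ + 19x⁶ + 6x⁵ + 45x⁴ − 35x³ + 21x² − 20x + 14.
Step 2: lead(−18x⁷ + 19x⁶ + 6x⁵ + 45x⁴ − 35x³ + 21x² − 20x + 14) ÷ lead(D) = −18x⁷ ÷ 2x³ = −9x⁴. Subtract (−9x⁴)·D = −18x⁷ + 27x⁶ + 18x⁴. Remainder: −8x⁶ + 6x⁵ + 27x⁴ − 35x³ + 21x² − 20x + 14.
Step 3: lead(−8x⁶ + 6x⁵ + 27x⁴ − 35x³ + 21x² − 20x + 14) ÷ lead(D) = −8x⁶ ÷ 2x³ = −4x³. Subtract (−4x³)·D = −8x⁶ + 12x⁵ + 8x³. Remainder: −6x⁵ + 27x⁴ − 43x³ + 21x² − 20x + 14.
Step 4: lead(−6x⁵ + 27x⁴ − 43x³ + 21x² − 20x + 14) ÷ lead(D) = −6x⁵ ÷ 2x³ = −3x². Subtract (−3x²)·D = −6x⁵ + 9x⁴ + 6x². Remainder: 18x⁴ − 43x³ + 15x² − 20x + 14.
Step 5: lead(18x⁴ − 43x³ + 15x² − 20x + 14) ÷ lead(D) = 18x⁴ ÷ 2x³ = 9x. Subtract (9x)·D = 18x⁴ − 27x³ − 18x. Remainder: −16x³ + 15x² − 2x + 14.
Step 6: lead(−16x³ + 15x² − 2x + 14) ÷ lead(D) = −16x³ ÷ 2x³ = −8. Subtract (−8)·D = −16x³ + 24x² + 16. Remainder: −9x² − 2x − 2.

R(x) = −9x² − 2x − 2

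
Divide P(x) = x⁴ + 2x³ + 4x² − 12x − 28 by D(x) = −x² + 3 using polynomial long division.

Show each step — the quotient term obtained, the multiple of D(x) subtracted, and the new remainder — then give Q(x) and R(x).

Step 1: lead(x⁴ + 2x³ + 4x² − 12x − 28) ÷ lead(D) = x⁴ ÷ −x² = −x². Subtract (−x²)·D = x⁴ − 3x². Remainder: 2x³ + 7x² − 12x − 28.
Step 2: lead(2x³ + 7x² − 12x − 28) ÷ lead(D) = 2x³ ÷ −x² = −2x. Subtract (−2x)·D = 2x³ − 6x. Remainder: 7x² − 6x − 28.
Step 3: lead(7x² − 6x − 28) ÷ lead(D) = 7x² ÷ −x² = −7. Subtract (−7)·D = 7x² − 21. Remainder: −6x − 7.

Q(x) = −x² − 2x − 7; R(x) = −6x − 7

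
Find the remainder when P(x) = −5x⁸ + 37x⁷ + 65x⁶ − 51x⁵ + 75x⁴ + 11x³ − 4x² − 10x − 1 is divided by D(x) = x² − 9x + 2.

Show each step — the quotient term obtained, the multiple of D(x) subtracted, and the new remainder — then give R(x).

R(x) = 8x − 5

Step 1: lead(−5x⁸ + 37x⁷ + 65x⁶ − 51x⁵ + 75x⁴ + 11x³ − 4x² − 10x − 1) ÷ lead(D) = −5x⁸ ÷ x² = −5x⁶. Subtract (−5x⁶)·D = −5x⁸ + 45x⁷ − 10x⁶. Remainder: −8x⁷ + 75x⁶ − 51x⁵ + 75x⁴ + 11x³ − 4x² − 10x − 1.
Step 2: lead(−8x⁷ + 75x⁶ − 51x⁵ + 75x⁴ + 11x³ − 4x² − 10x − 1) ÷ lead(D) = −8x⁷ ÷ x² = −8x⁵. Subtract (−8x⁵)·D = −8x⁷ + 72x⁶ − 16x⁵. Remainder: 3x⁶ − 35x⁵ + 75x⁴ + 11x³ − 4x² − 10x − 1.
Step 3: lead(3x⁶ − 35x⁵ + 75x⁴ + 11x³ − 4x² − 10x − 1) ÷ lead(D) = 3x⁶ ÷ x² = 3x⁴. Subtract (3x⁴)·D = 3x⁶ − 27x⁵ + 6x⁴. Remainder: −8x⁵ + 69x⁴ + 11x³ − 4x² − 10x − 1.
Step 4: lead(−8x⁵ + 69x⁴ + 11x³ − 4x² − 10x − 1) ÷ lead(D) = −8x⁵ ÷ x² = −8x³. Subtract (−8x³)·D = −8x⁵ + 72x⁴ − 16x³. Remainder: −3x⁴ + 27x³ − 4x² − 10x − 1.
Step 5: lead(−3x⁴ + 27x³ − 4x² − 10x − 1) ÷ lead(D) = −3x⁴ ÷ x² = −3x². Subtract (−3x²)·D = −3x⁴ + 27x³ − 6x². Remainder: 2x² − 10x − 1.
Step 6: lead(2x² − 10x − 1) ÷ lead(D) = 2x² ÷ x² = 2. Subtract (2)·D = 2x² − 18x + 4. Remainder: 8x − 5.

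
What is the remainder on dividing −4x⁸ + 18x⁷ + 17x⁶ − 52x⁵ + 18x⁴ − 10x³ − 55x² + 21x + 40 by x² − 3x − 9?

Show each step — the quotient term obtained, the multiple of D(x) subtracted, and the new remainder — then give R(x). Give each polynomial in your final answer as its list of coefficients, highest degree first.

R = [4]

Step 1: lead(−4x⁸ + 18x⁷ + 17x⁶ − 52x⁵ + 18x⁴ − 10x³ − 55x² + 21x + 40) ÷ lead(D) = −4x⁸ ÷ x² = −4x⁶. Subtract (−4x⁶)·D = −4x⁸ + 12x⁷ + 36x⁶. Remainder: 6x⁷ − 19x⁶ − 52x⁵ + 18x⁴ − 10x³ − 55x² + 21x + 40.
Step 2: lead(6x⁷ − 19x⁶ − 52x⁵ + 18x⁴ − 10x³ − 55x² + 21x + 40) ÷ lead(D) = 6x⁷ ÷ x² = 6x⁵. Subtract (6x⁵)·D = 6x⁷ − 18x⁶ − 54x⁵. Remainder: −x⁶ + 2x⁵ + 18x⁴ − 10x³ − 55x² + 21x + 40.
Step 3: lead(−x⁶ + 2x⁵ + 18x⁴ − 10x³ − 55x² + 21x + 40) ÷ lead(D) = −x⁶ ÷ x² = −x⁴. Subtract (−x⁴)·D = −x⁶ + 3x⁵ + 9x⁴. Remainder: −x⁵ + 9x⁴ − 10x³ − 55x² + 21x + 40.
Step 4: lead(−x⁵ + 9x⁴ − 10x³ − 55x² + 21x + 40) ÷ lead(D) = −x⁵ ÷ x² = −x³. Subtract (−x³)·D = −x⁵ + 3x⁴ + 9x³. Remainder: 6x⁴ − 19x³ − 55x² + 21x + 40.
Step 5: lead(6x⁴ − 19x³ − 55x² + 21x + 40) ÷ lead(D) = 6x⁴ ÷ x² = 6x². Subtract (6x²)·D = 6x⁴ − 18x³ − 54x². Remainder: −x³ − x² + 21x + 40.
Step 6: lead(−x³ − x² + 21x + 40) ÷ lead(D) = −x³ ÷ x² = −x. Subtract (−x)·D = −x³ + 3x² + 9x. Remainder: −4x² + 12x + 40.
Step 7: lead(−4x² + 12x + 40) ÷ lead(D) = −4x² ÷ x² = −4. Subtract (−4)·D = −4x² + 12x + 36. Remainder: 4.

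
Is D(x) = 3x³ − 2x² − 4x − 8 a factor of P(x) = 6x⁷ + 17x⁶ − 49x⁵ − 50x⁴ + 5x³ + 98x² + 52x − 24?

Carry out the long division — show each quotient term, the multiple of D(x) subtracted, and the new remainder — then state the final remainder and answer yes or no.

R(x) = 0, so D(x) is a factor of P(x). yes

Step 1: lead(6x⁷ + 17x⁶ − 49x⁵ − 50x⁴ + 5x³ + 98x² + 52x − 24) ÷ lead(D) = 6x⁷ ÷ 3x³ = 2x⁴. Subtract (2x⁴)·D = 6x⁷ − 4x⁶ − 8x⁵ − 16x⁴. Remainder: 21x⁶ − 41x⁵ − 34x⁴ + 5x³ + 98x² + 52x − 24.
Step 2: lead(21x⁶ − 41x⁵ − 34x⁴ + 5x³ + 98x² + 52x − 24) ÷ lead(D) = 21x⁶ ÷ 3x³ = 7x³. Subtract (7x³)·D = 21x⁶ − 14x⁵ − 28x⁴ − 56x³. Remainder: −27x⁵ − 6x⁴ + 61x³ + 98x² + 52x − 24.
Step 3: lead(−27x⁵ − 6x⁴ + 61x³ + 98x² + 52x − 24) ÷ lead(D) = −27x⁵ ÷ 3x³ = −9x². Subtract (−9x²)·D = −27x⁵ + 18x⁴ + 36x³ + 72x². Remainder: −24x⁴ + 25x³ + 26x² + 52x − 24.
Step 4: lead(−24x⁴ + 25x³ + 26x² + 52x − 24) ÷ lead(D) = −24x⁴ ÷ 3x³ = −8x. Subtract (−8x)·D = −24x⁴ + 16x³ + 32x² + 64x. Remainder: 9x³ − 6x² − 12x − 24.
Step 5: lead(9x³ − 6x² − 12x − 24) ÷ lead(D) = 9x³ ÷ 3x³ = 3. Subtract (3)·D = 9x³ − 6x² − 12x − 24. Remainder: 0.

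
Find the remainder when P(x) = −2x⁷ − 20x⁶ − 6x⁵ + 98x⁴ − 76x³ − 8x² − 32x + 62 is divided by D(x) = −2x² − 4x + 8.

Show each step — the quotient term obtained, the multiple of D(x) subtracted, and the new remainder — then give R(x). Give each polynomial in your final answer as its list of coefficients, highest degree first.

R = [-2]

Step 1: lead(−2x⁷ − 20x⁶ − 6x⁵ + 98x⁴ − 76x³ − 8x² − 32x + 62) ÷ lead(D) = −2x⁷ ÷ −2x² = x⁵. Subtract (x⁵)·D = −2x⁷ − 4x⁶ + 8x⁵. Remainder: −16x⁶ − 14x⁵ + 98x⁴ − 76x³ − 8x² − 32x + 62.
Step 2: lead(−16x⁶ − 14x⁵ + 98x⁴ − 76x³ − 8x² − 32x + 62) ÷ lead(D) = −16x⁶ ÷ −2x² = 8x⁴. Subtract (8x⁴)·D = −16x⁶ − 32x⁵ + 64x⁴. Remainder: 18x⁵ + 34x⁴ − 76x³ − 8x² − 32x + 62.
Step 3: lead(18x⁵ + 34x⁴ − 76x³ − 8x² − 32x + 62) ÷ lead(D) = 18x⁵ ÷ −2x² = −9x³. Subtract (−9x³)·D = 18x⁵ + 36x⁴ − 72x³. Remainder: −2x⁴ − 4x³ − 8x² − 32x + 62.
Step 4: lead(−2x⁴ − 4x³ − 8x² − 32x + 62) ÷ lead(D) = −2x⁴ ÷ −2x² = x². Subtract (x²)·D = −2x⁴ − 4x³ + 8x². Remainder: −16x² − 32x + 62.
Step 5: lead(−16x² − 32x + 62) ÷ lead(D) = −16x² ÷ −2x² = 8. Subtract (8)·D = −16x² − 32x + 64. Remainder: −2.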